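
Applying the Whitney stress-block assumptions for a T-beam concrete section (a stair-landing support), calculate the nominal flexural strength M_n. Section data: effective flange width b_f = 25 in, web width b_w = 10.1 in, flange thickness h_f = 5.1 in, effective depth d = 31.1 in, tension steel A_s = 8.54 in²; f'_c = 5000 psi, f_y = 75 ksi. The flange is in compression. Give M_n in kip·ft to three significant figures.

M_n ≈ 1490 kip·ft

Tension: T = A_s f_y = 8.54 × 75 = 640.5 kips.
Try a within the flange: a = T/(0.85 f'_c b_f) = 640.5/(0.85 × 5 × 25) = 6.028 in.
a = 6.028 > h_f = 5.1 in: the block extends into the web. Split into flange-overhang and web parts.
C_f = 0.85 f'_c (b_f − b_w) h_f = 0.85 × 5 × (25 − 10.1) × 5.1 = 323.0 kips.
Remaining web compression depth: a_w = (T − C_f)/(0.85 f'_c b_w) = (640.5 − 323.0)/(0.85 × 5 × 10.1) = 7.397 in.
M_n = C_f(d − h_f/2) + (T − C_f)(d − a_w/2) = 323.0 × (31.1 − 2.55) + 317.5 × (31.1 − 3.6985) = 9221.7 + 8700.0 = 17921.7 kip·in.
M_n = 17921.7/12 = 1493.48 kip·ft.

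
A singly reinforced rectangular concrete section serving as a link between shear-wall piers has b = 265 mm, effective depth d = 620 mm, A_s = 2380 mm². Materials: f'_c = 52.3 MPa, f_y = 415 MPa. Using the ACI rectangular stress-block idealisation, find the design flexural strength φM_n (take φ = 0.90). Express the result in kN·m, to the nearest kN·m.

T = A_s f_y = 2380 × 415 = 987700 N = 987.7 kN.
From C = T: a = T/(0.85 f'_c b) = 987700/(0.85 × 52.3 × 265) = 83.84 mm.
M_n = T(d − a/2) = 987.7 kN × (620 − 41.92) mm = 570.97 kN·m.
φM_n = 0.90 × 570.97 = 513.87 kN·m.

φM_n ≈ 514 kN·m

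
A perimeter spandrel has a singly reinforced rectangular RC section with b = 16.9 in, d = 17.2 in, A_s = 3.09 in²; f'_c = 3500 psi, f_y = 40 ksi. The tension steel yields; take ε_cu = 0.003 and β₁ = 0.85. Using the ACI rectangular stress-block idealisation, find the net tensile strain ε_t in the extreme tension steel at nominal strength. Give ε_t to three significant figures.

a = A_s f_y/(0.85 f'_c b) = 2.458 in.
β₁ = 0.85, so c = a/β₁ = 2.458/0.85 = 2.892 in.
From the linear strain diagram with ε_cu = 0.003: ε_t = 0.003 (d − c)/c = 0.003 × (17.2 − 2.892)/2.892 = 0.0148.
Since ε_t ≥ 0.005, the section is tension-controlled.

ε_t ≈ 0.0148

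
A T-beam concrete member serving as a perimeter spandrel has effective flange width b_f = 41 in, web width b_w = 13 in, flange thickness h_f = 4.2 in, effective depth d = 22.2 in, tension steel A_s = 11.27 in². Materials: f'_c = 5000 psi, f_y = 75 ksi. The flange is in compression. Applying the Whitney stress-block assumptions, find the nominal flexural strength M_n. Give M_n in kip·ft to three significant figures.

M_n ≈ 1390 kip·ft

Tension: T = A_s f_y = 11.27 × 75 = 845.25 kips.
Try a within the flange: a = T/(0.85 f'_c b_f) = 845.25/(0.85 × 5 × 41) = 4.851 in.
a = 4.851 > h_f = 4.2 in: the block extends into the web. Split into flange-overhang and web parts.
C_f = 0.85 f'_c (b_f − b_w) h_f = 0.85 × 5 × (41 − 13) × 4.2 = 499.8 kips.
Remaining web compression depth: a_w = (T − C_f)/(0.85 f'_c b_w) = (845.25 − 499.8)/(0.85 × 5 × 13) = 6.252 in.
M_n = C_f(d − h_f/2) + (T − C_f)(d − a_w/2) = 499.8 × (22.2 − 2.1) + 345.45 × (22.2 − 3.126) = 10046.0 + 6589.1 = 16635.1 kip·in.
M_n = 16635.1/12 = 1386.26 kip·ft.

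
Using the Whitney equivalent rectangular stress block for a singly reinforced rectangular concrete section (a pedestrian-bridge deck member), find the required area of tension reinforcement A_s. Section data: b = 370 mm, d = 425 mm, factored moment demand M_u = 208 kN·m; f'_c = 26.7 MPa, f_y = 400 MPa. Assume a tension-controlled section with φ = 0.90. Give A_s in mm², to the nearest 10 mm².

M_n = M_u/φ = 208/0.90 = 231.111 kN·m.
With M_n = 0.85 f'_c a b (d − a/2), solve the quadratic for a:
a = d − √(d² − 2M_n/(0.85 f'_c b)) = 425 − √(425² − 2 × 231.111×10⁶/(0.85 × 26.7 × 370)) = 70.63 mm.
A_s = 0.85 f'_c a b / f_y = 0.85 × 26.7 × 70.63 × 370 / 400 = 1482.7 mm².

A_s ≈ 1480 mm²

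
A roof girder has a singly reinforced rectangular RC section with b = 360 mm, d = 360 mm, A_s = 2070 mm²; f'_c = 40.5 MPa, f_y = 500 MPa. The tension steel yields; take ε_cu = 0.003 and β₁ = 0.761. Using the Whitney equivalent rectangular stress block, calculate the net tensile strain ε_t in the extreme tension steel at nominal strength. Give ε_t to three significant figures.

ε_t ≈ 0.00684

a = A_s f_y/(0.85 f'_c b) = 83.51 mm.
β₁ = 0.761, so c = a/β₁ = 83.51/0.761 = 109.74 mm.
From the linear strain diagram with ε_cu = 0.003: ε_t = 0.003 (d − c)/c = 0.003 × (360 − 109.74)/109.74 = 0.00684.
Since ε_t ≥ 0.005, the section is tension-controlled.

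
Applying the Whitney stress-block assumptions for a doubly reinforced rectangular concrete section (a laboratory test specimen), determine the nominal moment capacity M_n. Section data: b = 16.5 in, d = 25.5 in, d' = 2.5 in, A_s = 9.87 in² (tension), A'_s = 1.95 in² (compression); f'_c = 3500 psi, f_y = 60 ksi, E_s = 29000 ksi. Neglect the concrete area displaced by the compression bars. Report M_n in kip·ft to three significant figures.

M_n ≈ 1040 kip·ft

Assume both steels yield.
a = (A_s − A'_s) f_y/(0.85 f'_c b) = (9.87 − 1.95) × 60/(0.85 × 3.5 × 16.5) = 9.681 in.
c = a/β₁ = 9.681/0.85 = 11.389 in; ε'_s = 0.003(c − d')/c = 0.0023 ≥ ε_y = 0.0021, so the compression steel yields.
M_n = (A_s − A'_s) f_y (d − a/2) + A'_s f_y (d − d') = 475.2 × (25.5 − 4.8405) + 117 × (25.5 − 2.5) = 9817.4 + 2691.0 = 12508.4 kip·in = 12508.4/12 = 1042.37 kip·ft.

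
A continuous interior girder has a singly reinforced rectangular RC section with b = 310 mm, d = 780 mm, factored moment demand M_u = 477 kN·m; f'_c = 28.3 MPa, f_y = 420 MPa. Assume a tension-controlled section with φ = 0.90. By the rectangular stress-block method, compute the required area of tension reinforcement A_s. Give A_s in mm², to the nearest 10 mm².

M_n = M_u/φ = 477/0.90 = 530 kN·m.
With M_n = 0.85 f'_c a b (d − a/2), solve the quadratic for a:
a = d − √(d² − 2M_n/(0.85 f'_c b)) = 780 − √(780² − 2 × 530×10⁶/(0.85 × 28.3 × 310)) = 97.17 mm.
A_s = 0.85 f'_c a b / f_y = 0.85 × 28.3 × 97.17 × 310 / 420 = 1725.2 mm².

A_s ≈ 1730 mm²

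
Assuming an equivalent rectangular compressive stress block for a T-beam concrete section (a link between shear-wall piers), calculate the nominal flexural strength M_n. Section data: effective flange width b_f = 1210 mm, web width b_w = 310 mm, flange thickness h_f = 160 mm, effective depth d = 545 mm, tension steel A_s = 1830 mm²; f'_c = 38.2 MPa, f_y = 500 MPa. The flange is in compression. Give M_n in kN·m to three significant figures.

Tension: T = A_s f_y = 1830 × 500 = 915000 N.
Try a within the flange: a = T/(0.85 f'_c b_f) = 915000/(0.85 × 38.2 × 1210) = 23.29 mm.
Since a = 23.29 ≤ h_f = 160 mm, the stress block lies entirely in the flange; analyse as a rectangular beam of width b_f.
M_n = T(d − a/2) = 915000 × (545 − 11.645) = 488.02 × 10⁶ N·mm.
M_n = 488.02 kN·m.

M_n ≈ 488 kN·m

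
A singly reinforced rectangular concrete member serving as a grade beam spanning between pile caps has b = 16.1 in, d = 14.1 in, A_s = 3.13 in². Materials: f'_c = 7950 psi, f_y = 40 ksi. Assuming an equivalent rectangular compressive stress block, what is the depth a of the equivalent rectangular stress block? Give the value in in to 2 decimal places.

a ≈ 1.15 in

T = A_s f_y = 3.13 × 40 = 125.2 kips.
a = T/(0.85 f'_c b) = 125.2/(0.85 × 7.95 × 16.1) = 1.15 in.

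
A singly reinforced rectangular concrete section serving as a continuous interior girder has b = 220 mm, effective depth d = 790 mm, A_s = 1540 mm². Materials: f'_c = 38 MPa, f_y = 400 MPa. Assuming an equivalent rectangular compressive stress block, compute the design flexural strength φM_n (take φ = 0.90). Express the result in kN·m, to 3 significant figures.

φM_n ≈ 414 kN·m

T = A_s f_y = 1540 × 400 = 616000 N = 616 kN.
From C = T: a = T/(0.85 f'_c b) = 616000/(0.85 × 38 × 220) = 86.69 mm.
M_n = T(d − a/2) = 616 kN × (790 − 43.345) mm = 459.94 kN·m.
φM_n = 0.90 × 459.94 = 413.95 kN·m.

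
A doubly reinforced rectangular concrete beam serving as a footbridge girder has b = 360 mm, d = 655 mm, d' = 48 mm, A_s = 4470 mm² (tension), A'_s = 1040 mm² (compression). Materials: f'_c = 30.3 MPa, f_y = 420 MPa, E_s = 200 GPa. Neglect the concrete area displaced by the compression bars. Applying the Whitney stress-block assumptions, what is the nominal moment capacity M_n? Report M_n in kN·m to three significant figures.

M_n ≈ 1100 kN·m

Assume both tension and compression steel yield.
Net tension couple steel: A_s − A'_s = 3430 mm².
a = (A_s − A'_s) f_y / (0.85 f'_c b) = 1440600/(0.85 × 30.3 × 360) = 155.37 mm.
c = a/β₁ = 155.37/0.834 = 186.29 mm; ε'_s = 0.003(c − d')/c = 0.0022 ≥ f_y/E_s = 0.0021, so compression steel does yield.
M_n = (A_s − A'_s) f_y (d − a/2) + A'_s f_y (d − d') = [1440600 × (655 − 77.685) + 436800 × (655 − 48)] × 10⁻⁶ = 831.68 + 265.14 = 1096.82 kN·m.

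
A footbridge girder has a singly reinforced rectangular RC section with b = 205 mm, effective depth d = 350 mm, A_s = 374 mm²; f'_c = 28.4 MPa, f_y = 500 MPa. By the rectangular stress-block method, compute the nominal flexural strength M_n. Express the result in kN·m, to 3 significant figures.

T = A_s f_y = 374 × 500 = 187000 N = 187 kN.
From C = T: a = T/(0.85 f'_c b) = 187000/(0.85 × 28.4 × 205) = 37.79 mm.
M_n = T(d − a/2) = 187 kN × (350 − 18.895) mm = 61.92 kN·m.

M_n ≈ 61.9 kN·m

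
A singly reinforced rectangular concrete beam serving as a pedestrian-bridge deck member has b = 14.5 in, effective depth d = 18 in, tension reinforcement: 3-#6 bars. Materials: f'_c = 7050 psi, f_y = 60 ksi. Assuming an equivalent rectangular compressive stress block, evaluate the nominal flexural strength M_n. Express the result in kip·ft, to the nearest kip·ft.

M_n ≈ 116 kip·ft

A_s = 3 × 0.44 = 1.32 in².
T = A_s f_y = 1.32 × 60 = 79.2 kips.
a = T/(0.85 f'_c b) = 79.2/(0.85 × 7.05 × 14.5) = 0.911 in.
M_n = T(d − a/2) = 79.2 × (18 − 0.4555) = 1389.5 kip·in = 1389.5/12 = 115.79 kip·ft.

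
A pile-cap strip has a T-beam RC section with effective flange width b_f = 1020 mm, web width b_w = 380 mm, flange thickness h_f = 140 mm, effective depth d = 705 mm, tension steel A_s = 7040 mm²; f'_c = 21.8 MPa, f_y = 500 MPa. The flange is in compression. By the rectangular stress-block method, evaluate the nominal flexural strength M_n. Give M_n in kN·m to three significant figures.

M_n ≈ 2120 kN·m

Tension: T = A_s f_y = 7040 × 500 = 3520000 N.
Try a within the flange: a = T/(0.85 f'_c b_f) = 3520000/(0.85 × 21.8 × 1020) = 186.24 mm.
a = 186.24 > h_f = 140 mm: the block extends into the web. Split into flange-overhang and web parts.
C_f = 0.85 f'_c (b_f − b_w) h_f = 0.85 × 21.8 × (1020 − 380) × 140 = 1660288 N.
Remaining web compression depth: a_w = (T − C_f)/(0.85 f'_c b_w) = (3520000 − 1660288)/(0.85 × 21.8 × 380) = 264.11 mm.
M_n = C_f(d − h_f/2) + (T − C_f)(d − a_w/2) = 1660288 × (705 − 70) + 1859712 × (705 − 132.055) = 1054.28 + 1065.51 = 2119.79 × 10⁶ N·mm.
M_n = 2119.79 kN·m.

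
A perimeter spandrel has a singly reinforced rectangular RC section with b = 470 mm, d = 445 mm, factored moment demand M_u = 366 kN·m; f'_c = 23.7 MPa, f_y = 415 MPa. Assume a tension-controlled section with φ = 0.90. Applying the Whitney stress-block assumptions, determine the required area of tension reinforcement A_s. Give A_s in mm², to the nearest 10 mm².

A_s ≈ 2510 mm²

M_n = M_u/φ = 366/0.90 = 406.667 kN·m.
With M_n = 0.85 f'_c a b (d − a/2), solve the quadratic for a:
a = d − √(d² − 2M_n/(0.85 f'_c b)) = 445 − √(445² − 2 × 406.667×10⁶/(0.85 × 23.7 × 470)) = 110.15 mm.
A_s = 0.85 f'_c a b / f_y = 0.85 × 23.7 × 110.15 × 470 / 415 = 2513.1 mm².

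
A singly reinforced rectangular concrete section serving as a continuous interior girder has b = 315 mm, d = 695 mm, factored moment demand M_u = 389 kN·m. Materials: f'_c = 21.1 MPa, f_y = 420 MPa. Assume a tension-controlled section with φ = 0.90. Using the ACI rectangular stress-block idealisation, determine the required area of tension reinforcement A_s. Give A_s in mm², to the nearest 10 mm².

M_n = M_u/φ = 389/0.90 = 432.222 kN·m.
With M_n = 0.85 f'_c a b (d − a/2), solve the quadratic for a:
a = d − √(d² − 2M_n/(0.85 f'_c b)) = 695 − √(695² − 2 × 432.222×10⁶/(0.85 × 21.1 × 315)) = 120.53 mm.
A_s = 0.85 f'_c a b / f_y = 0.85 × 21.1 × 120.53 × 315 / 420 = 1621.3 mm².

A_s ≈ 1620 mm²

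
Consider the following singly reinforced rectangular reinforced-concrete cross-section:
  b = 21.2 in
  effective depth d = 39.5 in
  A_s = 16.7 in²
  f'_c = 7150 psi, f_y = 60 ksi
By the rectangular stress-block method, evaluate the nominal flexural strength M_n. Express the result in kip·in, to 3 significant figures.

T = A_s f_y = 16.7 × 60 = 1002 kips.
a = T/(0.85 f'_c b) = 1002/(0.85 × 7.15 × 21.2) = 7.777 in.
M_n = T(d − a/2) = 1002 × (39.5 − 3.8885) = 35682.7 kip·in.

M_n ≈ 35700 kip·in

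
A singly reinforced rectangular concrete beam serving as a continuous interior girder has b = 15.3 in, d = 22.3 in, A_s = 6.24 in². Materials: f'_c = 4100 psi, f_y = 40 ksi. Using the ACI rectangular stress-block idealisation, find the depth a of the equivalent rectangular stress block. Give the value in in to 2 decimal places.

a ≈ 4.68 in

T = A_s f_y = 6.24 × 40 = 249.6 kips.
a = T/(0.85 f'_c b) = 249.6/(0.85 × 4.1 × 15.3) = 4.68 in.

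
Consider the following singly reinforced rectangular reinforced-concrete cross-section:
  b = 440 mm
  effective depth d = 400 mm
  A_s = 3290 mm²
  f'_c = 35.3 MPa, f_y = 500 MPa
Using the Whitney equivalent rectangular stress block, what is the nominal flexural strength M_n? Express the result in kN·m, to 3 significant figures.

T = A_s f_y = 3290 × 500 = 1645000 N = 1645 kN.
From C = T: a = T/(0.85 f'_c b) = 1645000/(0.85 × 35.3 × 440) = 124.60 mm.
M_n = T(d − a/2) = 1645 kN × (400 − 62.3) mm = 555.52 kN·m.

M_n ≈ 556 kN·m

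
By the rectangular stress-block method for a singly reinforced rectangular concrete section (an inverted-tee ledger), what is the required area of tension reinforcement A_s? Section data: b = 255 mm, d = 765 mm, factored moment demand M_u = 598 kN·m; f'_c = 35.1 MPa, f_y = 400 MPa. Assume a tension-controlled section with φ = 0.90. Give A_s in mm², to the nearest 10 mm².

A_s ≈ 2360 mm²

M_n = M_u/φ = 598/0.90 = 664.444 kN·m.
With M_n = 0.85 f'_c a b (d − a/2), solve the quadratic for a:
a = d − √(d² − 2M_n/(0.85 f'_c b)) = 765 − √(765² − 2 × 664.444×10⁶/(0.85 × 35.1 × 255)) = 124.26 mm.
A_s = 0.85 f'_c a b / f_y = 0.85 × 35.1 × 124.26 × 255 / 400 = 2363.4 mm².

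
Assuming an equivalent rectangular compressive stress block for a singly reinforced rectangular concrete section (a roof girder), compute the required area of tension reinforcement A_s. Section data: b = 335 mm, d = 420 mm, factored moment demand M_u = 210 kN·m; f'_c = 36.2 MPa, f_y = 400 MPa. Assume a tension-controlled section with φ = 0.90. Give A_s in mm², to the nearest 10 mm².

A_s ≈ 1490 mm²

M_n = M_u/φ = 210/0.90 = 233.333 kN·m.
With M_n = 0.85 f'_c a b (d − a/2), solve the quadratic for a:
a = d − √(d² − 2M_n/(0.85 f'_c b)) = 420 − √(420² − 2 × 233.333×10⁶/(0.85 × 36.2 × 335)) = 57.88 mm.
A_s = 0.85 f'_c a b / f_y = 0.85 × 36.2 × 57.88 × 335 / 400 = 1491.6 mm².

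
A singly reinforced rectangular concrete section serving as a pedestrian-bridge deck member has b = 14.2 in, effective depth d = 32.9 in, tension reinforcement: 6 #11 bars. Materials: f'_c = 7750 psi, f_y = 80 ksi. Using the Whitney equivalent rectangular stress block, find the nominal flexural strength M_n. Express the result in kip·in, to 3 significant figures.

A_s = 6 × 1.56 = 9.36 in².
T = A_s f_y = 9.36 × 80 = 748.8 kips.
a = T/(0.85 f'_c b) = 748.8/(0.85 × 7.75 × 14.2) = 8.005 in.
M_n = T(d − a/2) = 748.8 × (32.9 − 4.0025) = 21638.4 kip·in.

M_n ≈ 21600 kip·in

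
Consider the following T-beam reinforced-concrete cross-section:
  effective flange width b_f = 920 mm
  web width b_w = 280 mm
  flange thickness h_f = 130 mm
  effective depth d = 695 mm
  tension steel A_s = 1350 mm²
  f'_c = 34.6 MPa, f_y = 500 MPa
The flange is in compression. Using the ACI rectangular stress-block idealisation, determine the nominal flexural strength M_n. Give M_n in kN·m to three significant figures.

M_n ≈ 461 kN·m

Tension: T = A_s f_y = 1350 × 500 = 675000 N.
Try a within the flange: a = T/(0.85 f'_c b_f) = 675000/(0.85 × 34.6 × 920) = 24.95 mm.
Since a = 24.95 ≤ h_f = 130 mm, the stress block lies entirely in the flange; analyse as a rectangular beam of width b_f.
M_n = T(d − a/2) = 675000 × (695 − 12.475) = 460.70 × 10⁶ N·mm.
M_n = 460.70 kN·m.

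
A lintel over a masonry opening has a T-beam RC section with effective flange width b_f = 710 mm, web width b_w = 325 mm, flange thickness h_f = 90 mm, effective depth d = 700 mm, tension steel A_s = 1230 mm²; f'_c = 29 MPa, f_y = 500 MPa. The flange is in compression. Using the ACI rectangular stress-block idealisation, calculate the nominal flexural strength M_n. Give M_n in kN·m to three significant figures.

M_n ≈ 420 kN·m

Tension: T = A_s f_y = 1230 × 500 = 615000 N.
Try a within the flange: a = T/(0.85 f'_c b_f) = 615000/(0.85 × 29 × 710) = 35.14 mm.
Since a = 35.14 ≤ h_f = 90 mm, the stress block lies entirely in the flange; analyse as a rectangular beam of width b_f.
M_n = T(d − a/2) = 615000 × (700 − 17.57) = 419.69 × 10⁶ N·mm.
M_n = 419.69 kN·m.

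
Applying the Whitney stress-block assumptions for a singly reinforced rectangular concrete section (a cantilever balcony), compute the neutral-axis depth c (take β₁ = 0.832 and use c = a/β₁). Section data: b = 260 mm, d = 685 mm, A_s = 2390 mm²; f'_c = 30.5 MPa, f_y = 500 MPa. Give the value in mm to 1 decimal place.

c ≈ 213.1 mm

T = A_s f_y = 2390 × 500 = 1195000 N = 1195 kN.
Setting C = 0.85 f'_c a b equal to T: a = 1195000/(0.85 × 30.5 × 260) = 177.287 mm.
With β₁ = 0.832, c = a/β₁ = 177.287/0.832 = 213.1 mm.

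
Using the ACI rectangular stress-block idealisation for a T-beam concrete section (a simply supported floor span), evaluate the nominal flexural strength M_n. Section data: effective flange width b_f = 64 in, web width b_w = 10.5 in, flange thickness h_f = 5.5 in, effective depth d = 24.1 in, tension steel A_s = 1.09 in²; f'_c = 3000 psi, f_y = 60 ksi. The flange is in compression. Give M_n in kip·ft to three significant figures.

M_n ≈ 130 kip·ft

Tension: T = A_s f_y = 1.09 × 60 = 65.4 kips.
Try a within the flange: a = T/(0.85 f'_c b_f) = 65.4/(0.85 × 3 × 64) = 0.401 in.
Since a = 0.401 ≤ h_f = 5.5 in, the stress block lies entirely in the flange; analyse as a rectangular beam of width b_f.
M_n = T(d − a/2) = 65.4 × (24.1 − 0.2005) = 1563.0 kip·in.
M_n = 1563.0/12 = 130.25 kip·ft.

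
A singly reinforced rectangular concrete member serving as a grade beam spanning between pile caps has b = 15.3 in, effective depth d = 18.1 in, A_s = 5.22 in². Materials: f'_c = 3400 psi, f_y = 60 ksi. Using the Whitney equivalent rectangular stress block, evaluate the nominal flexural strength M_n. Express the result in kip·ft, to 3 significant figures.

M_n ≈ 380 kip·ft

T = A_s f_y = 5.22 × 60 = 313.2 kips.
a = T/(0.85 f'_c b) = 313.2/(0.85 × 3.4 × 15.3) = 7.083 in.
M_n = T(d − a/2) = 313.2 × (18.1 − 3.5415) = 4559.7 kip·in = 4559.7/12 = 379.98 kip·ft.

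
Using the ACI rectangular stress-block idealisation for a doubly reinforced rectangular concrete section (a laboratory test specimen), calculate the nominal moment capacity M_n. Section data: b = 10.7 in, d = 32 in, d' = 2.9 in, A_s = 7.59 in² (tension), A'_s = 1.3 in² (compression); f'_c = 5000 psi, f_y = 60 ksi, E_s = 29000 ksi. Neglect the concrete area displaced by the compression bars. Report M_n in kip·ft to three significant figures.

Assume both steels yield.
a = (A_s − A'_s) f_y/(0.85 f'_c b) = (7.59 − 1.3) × 60/(0.85 × 5 × 10.7) = 8.299 in.
c = a/β₁ = 8.299/0.8 = 10.374 in; ε'_s = 0.003(c − d')/c = 0.0022 ≥ ε_y = 0.0021, so the compression steel yields.
M_n = (A_s − A'_s) f_y (d − a/2) + A'_s f_y (d − d') = 377.4 × (32 − 4.1495) + 78 × (32 − 2.9) = 10510.8 + 2269.8 = 12780.6 kip·in = 12780.6/12 = 1065.05 kip·ft.

M_n ≈ 1070 kip·ft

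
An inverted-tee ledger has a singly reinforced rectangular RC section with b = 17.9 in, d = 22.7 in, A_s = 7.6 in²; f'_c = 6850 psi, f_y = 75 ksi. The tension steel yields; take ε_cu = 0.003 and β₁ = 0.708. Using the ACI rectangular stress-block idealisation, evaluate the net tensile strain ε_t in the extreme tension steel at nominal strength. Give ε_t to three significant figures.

a = A_s f_y/(0.85 f'_c b) = 5.469 in.
β₁ = 0.708, so c = a/β₁ = 5.469/0.708 = 7.725 in.
From the linear strain diagram with ε_cu = 0.003: ε_t = 0.003 (d − c)/c = 0.003 × (22.7 − 7.725)/7.725 = 0.00582.
Since ε_t ≥ 0.005, the section is tension-controlled.

ε_t ≈ 0.00582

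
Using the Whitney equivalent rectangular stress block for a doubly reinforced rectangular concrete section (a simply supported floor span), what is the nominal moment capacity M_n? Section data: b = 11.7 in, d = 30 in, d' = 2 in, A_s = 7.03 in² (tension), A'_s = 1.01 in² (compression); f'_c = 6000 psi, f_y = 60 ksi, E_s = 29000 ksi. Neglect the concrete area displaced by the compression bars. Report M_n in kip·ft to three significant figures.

Assume both steels yield.
a = (A_s − A'_s) f_y/(0.85 f'_c b) = (7.03 − 1.01) × 60/(0.85 × 6 × 11.7) = 6.053 in.
c = a/β₁ = 6.053/0.75 = 8.071 in; ε'_s = 0.003(c − d')/c = 0.0023 ≥ ε_y = 0.0021, so the compression steel yields.
M_n = (A_s − A'_s) f_y (d − a/2) + A'_s f_y (d − d') = 361.2 × (30 − 3.0265) + 60.6 × (30 − 2) = 9742.8 + 1696.8 = 11439.6 kip·in = 11439.6/12 = 953.30 kip·ft.

M_n ≈ 953 kip·ft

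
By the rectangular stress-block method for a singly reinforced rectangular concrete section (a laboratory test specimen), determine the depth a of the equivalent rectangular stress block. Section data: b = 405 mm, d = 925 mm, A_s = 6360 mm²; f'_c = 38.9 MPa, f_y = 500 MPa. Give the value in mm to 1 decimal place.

a ≈ 237.5 mm

T = A_s f_y = 6360 × 500 = 3180000 N = 3180 kN.
Setting C = 0.85 f'_c a b equal to T: a = 3180000/(0.85 × 38.9 × 405) = 237.5 mm.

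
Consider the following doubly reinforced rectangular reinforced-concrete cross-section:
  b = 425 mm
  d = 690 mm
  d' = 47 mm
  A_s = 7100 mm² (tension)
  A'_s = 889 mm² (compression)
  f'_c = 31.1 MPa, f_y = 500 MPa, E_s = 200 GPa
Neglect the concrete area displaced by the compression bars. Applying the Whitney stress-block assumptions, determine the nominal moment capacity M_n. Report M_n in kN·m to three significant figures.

Assume both tension and compression steel yield.
Net tension couple steel: A_s − A'_s = 6211 mm².
a = (A_s − A'_s) f_y / (0.85 f'_c b) = 3105500/(0.85 × 31.1 × 425) = 276.42 mm.
c = a/β₁ = 276.42/0.828 = 333.84 mm; ε'_s = 0.003(c − d')/c = 0.0026 ≥ f_y/E_s = 0.0025, so compression steel does yield.
M_n = (A_s − A'_s) f_y (d − a/2) + A'_s f_y (d − d') = [3105500 × (690 − 138.21) + 444500 × (690 − 47)] × 10⁻⁶ = 1713.58 + 285.81 = 1999.39 kN·m.

M_n ≈ 2000 kN·m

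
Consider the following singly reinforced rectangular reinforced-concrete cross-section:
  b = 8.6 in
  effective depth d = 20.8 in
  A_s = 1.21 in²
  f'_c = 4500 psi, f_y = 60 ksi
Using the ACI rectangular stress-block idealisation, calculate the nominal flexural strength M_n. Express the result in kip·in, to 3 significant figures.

M_n ≈ 1430 kip·in

T = A_s f_y = 1.21 × 60 = 72.6 kips.
a = T/(0.85 f'_c b) = 72.6/(0.85 × 4.5 × 8.6) = 2.207 in.
M_n = T(d − a/2) = 72.6 × (20.8 − 1.1035) = 1430.0 kip·in.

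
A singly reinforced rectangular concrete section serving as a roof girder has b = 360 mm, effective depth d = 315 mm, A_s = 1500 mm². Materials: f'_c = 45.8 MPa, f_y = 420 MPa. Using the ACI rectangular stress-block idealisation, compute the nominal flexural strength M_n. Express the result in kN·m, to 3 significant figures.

M_n ≈ 184 kN·m

T = A_s f_y = 1500 × 420 = 630000 N = 630 kN.
From C = T: a = T/(0.85 f'_c b) = 630000/(0.85 × 45.8 × 360) = 44.95 mm.
M_n = T(d − a/2) = 630 kN × (315 − 22.475) mm = 184.29 kN·m.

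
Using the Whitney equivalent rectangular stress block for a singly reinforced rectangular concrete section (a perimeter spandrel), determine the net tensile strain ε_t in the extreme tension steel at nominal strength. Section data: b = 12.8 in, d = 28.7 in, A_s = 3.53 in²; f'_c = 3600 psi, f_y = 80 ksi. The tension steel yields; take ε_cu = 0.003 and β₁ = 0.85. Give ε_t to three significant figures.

ε_t ≈ 0.00715

a = A_s f_y/(0.85 f'_c b) = 7.210 in.
β₁ = 0.85, so c = a/β₁ = 7.210/0.85 = 8.482 in.
From the linear strain diagram with ε_cu = 0.003: ε_t = 0.003 (d − c)/c = 0.003 × (28.7 − 8.482)/8.482 = 0.00715.
Since ε_t ≥ 0.005, the section is tension-controlled.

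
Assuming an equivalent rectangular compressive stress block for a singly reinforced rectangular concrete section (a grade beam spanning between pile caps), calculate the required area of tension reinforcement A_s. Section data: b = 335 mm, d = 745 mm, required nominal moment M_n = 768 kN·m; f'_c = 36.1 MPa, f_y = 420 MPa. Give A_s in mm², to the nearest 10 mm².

A_s ≈ 2650 mm²

With M_n = 0.85 f'_c a b (d − a/2), solve the quadratic for a:
a = d − √(d² − 2M_n/(0.85 f'_c b)) = 745 − √(745² − 2 × 768×10⁶/(0.85 × 36.1 × 335)) = 108.13 mm.
A_s = 0.85 f'_c a b / f_y = 0.85 × 36.1 × 108.13 × 335 / 420 = 2646.5 mm².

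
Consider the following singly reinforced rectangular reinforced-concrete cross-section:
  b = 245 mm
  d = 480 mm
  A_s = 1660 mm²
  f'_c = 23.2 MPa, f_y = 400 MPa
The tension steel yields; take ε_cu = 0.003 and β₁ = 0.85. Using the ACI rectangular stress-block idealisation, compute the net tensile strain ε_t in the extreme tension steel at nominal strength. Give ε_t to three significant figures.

a = A_s f_y/(0.85 f'_c b) = 137.43 mm.
β₁ = 0.85, so c = a/β₁ = 137.43/0.85 = 161.68 mm.
From the linear strain diagram with ε_cu = 0.003: ε_t = 0.003 (d − c)/c = 0.003 × (480 − 161.68)/161.68 = 0.00591.
Since ε_t ≥ 0.005, the section is tension-controlled.

ε_t ≈ 0.00591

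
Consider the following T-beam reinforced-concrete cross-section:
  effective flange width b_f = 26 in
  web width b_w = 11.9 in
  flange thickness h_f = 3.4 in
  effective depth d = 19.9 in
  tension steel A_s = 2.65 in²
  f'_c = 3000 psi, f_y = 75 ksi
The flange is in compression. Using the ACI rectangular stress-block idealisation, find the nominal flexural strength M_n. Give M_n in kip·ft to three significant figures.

M_n ≈ 305 kip·ft

Tension: T = A_s f_y = 2.65 × 75 = 198.75 kips.
Try a within the flange: a = T/(0.85 f'_c b_f) = 198.75/(0.85 × 3 × 26) = 2.998 in.
Since a = 2.998 ≤ h_f = 3.4 in, the stress block lies entirely in the flange; analyse as a rectangular beam of width b_f.
M_n = T(d − a/2) = 198.75 × (19.9 − 1.499) = 3657.2 kip·in.
M_n = 3657.2/12 = 304.77 kip·ft.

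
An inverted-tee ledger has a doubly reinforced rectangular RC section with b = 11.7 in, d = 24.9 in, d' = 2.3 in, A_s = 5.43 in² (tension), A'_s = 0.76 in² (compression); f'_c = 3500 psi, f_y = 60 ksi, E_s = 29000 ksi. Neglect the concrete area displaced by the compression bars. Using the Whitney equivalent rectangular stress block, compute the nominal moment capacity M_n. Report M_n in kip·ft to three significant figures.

Assume both steels yield.
a = (A_s − A'_s) f_y/(0.85 f'_c b) = (5.43 − 0.76) × 60/(0.85 × 3.5 × 11.7) = 8.050 in.
c = a/β₁ = 8.050/0.85 = 9.471 in; ε'_s = 0.003(c − d')/c = 0.0023 ≥ ε_y = 0.0021, so the compression steel yields.
M_n = (A_s − A'_s) f_y (d − a/2) + A'_s f_y (d − d') = 280.2 × (24.9 − 4.025) + 45.6 × (24.9 − 2.3) = 5849.2 + 1030.6 = 6879.8 kip·in = 6879.8/12 = 573.32 kip·ft.

M_n ≈ 573 kip·ft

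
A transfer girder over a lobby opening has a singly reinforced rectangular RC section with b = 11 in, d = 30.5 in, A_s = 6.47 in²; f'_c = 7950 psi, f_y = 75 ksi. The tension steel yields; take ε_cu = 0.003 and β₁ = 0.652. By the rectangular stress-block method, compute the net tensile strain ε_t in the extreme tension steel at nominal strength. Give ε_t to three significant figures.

a = A_s f_y/(0.85 f'_c b) = 6.528 in.
β₁ = 0.652, so c = a/β₁ = 6.528/0.652 = 10.012 in.
From the linear strain diagram with ε_cu = 0.003: ε_t = 0.003 (d − c)/c = 0.003 × (30.5 − 10.012)/10.012 = 0.00614.
Since ε_t ≥ 0.005, the section is tension-controlled.

ε_t ≈ 0.00614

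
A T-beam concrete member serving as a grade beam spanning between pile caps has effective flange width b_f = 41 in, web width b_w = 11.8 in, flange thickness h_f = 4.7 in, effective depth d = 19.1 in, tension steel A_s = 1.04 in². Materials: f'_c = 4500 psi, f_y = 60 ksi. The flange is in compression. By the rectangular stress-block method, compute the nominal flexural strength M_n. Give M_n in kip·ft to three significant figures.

M_n ≈ 98.3 kip·ft

Tension: T = A_s f_y = 1.04 × 60 = 62.4 kips.
Try a within the flange: a = T/(0.85 f'_c b_f) = 62.4/(0.85 × 4.5 × 41) = 0.398 in.
Since a = 0.398 ≤ h_f = 4.7 in, the stress block lies entirely in the flange; analyse as a rectangular beam of width b_f.
M_n = T(d − a/2) = 62.4 × (19.1 − 0.199) = 1179.4 kip·in.
M_n = 1179.4/12 = 98.28 kip·ft.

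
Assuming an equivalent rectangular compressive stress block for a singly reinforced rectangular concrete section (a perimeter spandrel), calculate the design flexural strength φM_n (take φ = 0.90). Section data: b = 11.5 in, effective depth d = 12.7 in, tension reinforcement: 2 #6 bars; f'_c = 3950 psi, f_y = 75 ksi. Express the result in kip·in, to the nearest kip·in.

φM_n ≈ 704 kip·in

A_s = 2 × 0.44 = 0.88 in².
T = A_s f_y = 0.88 × 75 = 66 kips.
a = T/(0.85 f'_c b) = 66/(0.85 × 3.95 × 11.5) = 1.709 in.
M_n = T(d − a/2) = 66 × (12.7 − 0.8545) = 781.8 kip·in.
φM_n = 0.90 × 781.8 = 703.6 kip·in.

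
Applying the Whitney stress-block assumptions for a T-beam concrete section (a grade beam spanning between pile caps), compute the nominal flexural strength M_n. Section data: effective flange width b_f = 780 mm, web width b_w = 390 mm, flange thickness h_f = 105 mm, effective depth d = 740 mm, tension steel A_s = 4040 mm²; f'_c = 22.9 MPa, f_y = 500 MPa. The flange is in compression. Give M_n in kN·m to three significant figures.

Tension: T = A_s f_y = 4040 × 500 = 2020000 N.
Try a within the flange: a = T/(0.85 f'_c b_f) = 2020000/(0.85 × 22.9 × 780) = 133.05 mm.
a = 133.05 > h_f = 105 mm: the block extends into the web. Split into flange-overhang and web parts.
C_f = 0.85 f'_c (b_f − b_w) h_f = 0.85 × 22.9 × (780 − 390) × 105 = 797092 N.
Remaining web compression depth: a_w = (T − C_f)/(0.85 f'_c b_w) = (2020000 − 797092)/(0.85 × 22.9 × 390) = 161.09 mm.
M_n = C_f(d − h_f/2) + (T − C_f)(d − a_w/2) = 797092 × (740 − 52.5) + 1222908 × (740 − 80.545) = 548.00 + 806.45 = 1354.45 × 10⁶ N·mm.
M_n = 1354.45 kN·m.

M_n ≈ 1350 kN·m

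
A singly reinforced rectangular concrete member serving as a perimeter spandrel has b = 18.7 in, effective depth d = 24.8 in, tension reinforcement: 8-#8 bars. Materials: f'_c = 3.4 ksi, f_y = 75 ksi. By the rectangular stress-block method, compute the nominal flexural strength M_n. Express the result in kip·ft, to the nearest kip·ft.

A_s = 8 × 0.79 = 6.32 in².
T = A_s f_y = 6.32 × 75 = 474 kips.
a = T/(0.85 f'_c b) = 474/(0.85 × 3.4 × 18.7) = 8.771 in.
M_n = T(d − a/2) = 474 × (24.8 − 4.3855) = 9676.5 kip·in = 9676.5/12 = 806.38 kip·ft.

M_n ≈ 806 kip·ft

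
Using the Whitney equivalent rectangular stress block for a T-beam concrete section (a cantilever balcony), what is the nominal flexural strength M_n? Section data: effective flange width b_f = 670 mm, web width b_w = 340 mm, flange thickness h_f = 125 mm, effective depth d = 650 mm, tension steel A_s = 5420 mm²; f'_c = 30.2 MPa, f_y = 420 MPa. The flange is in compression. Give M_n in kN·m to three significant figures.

Tension: T = A_s f_y = 5420 × 420 = 2276400 N.
Try a within the flange: a = T/(0.85 f'_c b_f) = 2276400/(0.85 × 30.2 × 670) = 132.36 mm.
a = 132.36 > h_f = 125 mm: the block extends into the web. Split into flange-overhang and web parts.
C_f = 0.85 f'_c (b_f − b_w) h_f = 0.85 × 30.2 × (670 − 340) × 125 = 1058888 N.
Remaining web compression depth: a_w = (T − C_f)/(0.85 f'_c b_w) = (2276400 − 1058888)/(0.85 × 30.2 × 340) = 139.50 mm.
M_n = C_f(d − h_f/2) + (T − C_f)(d − a_w/2) = 1058888 × (650 − 62.5) + 1217512 × (650 − 69.75) = 622.10 + 706.46 = 1328.56 × 10⁶ N·mm.
M_n = 1328.56 kN·m.

M_n ≈ 1330 kN·m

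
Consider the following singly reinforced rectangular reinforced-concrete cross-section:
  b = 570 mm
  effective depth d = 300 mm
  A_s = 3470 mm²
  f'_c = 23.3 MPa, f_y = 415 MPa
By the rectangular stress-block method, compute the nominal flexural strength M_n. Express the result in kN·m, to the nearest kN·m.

M_n ≈ 340 kN·m

T = A_s f_y = 3470 × 415 = 1440050 N = 1440.05 kN.
From C = T: a = T/(0.85 f'_c b) = 1440050/(0.85 × 23.3 × 570) = 127.56 mm.
M_n = T(d − a/2) = 1440.05 kN × (300 − 63.78) mm = 340.17 kN·m.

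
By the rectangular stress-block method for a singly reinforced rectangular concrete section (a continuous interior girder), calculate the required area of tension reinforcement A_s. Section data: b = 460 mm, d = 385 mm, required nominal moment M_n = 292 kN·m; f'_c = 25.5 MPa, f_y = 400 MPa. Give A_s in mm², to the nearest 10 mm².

A_s ≈ 2130 mm²

With M_n = 0.85 f'_c a b (d − a/2), solve the quadratic for a:
a = d − √(d² − 2M_n/(0.85 f'_c b)) = 385 − √(385² − 2 × 292×10⁶/(0.85 × 25.5 × 460)) = 85.58 mm.
A_s = 0.85 f'_c a b / f_y = 0.85 × 25.5 × 85.58 × 460 / 400 = 2133.2 mm².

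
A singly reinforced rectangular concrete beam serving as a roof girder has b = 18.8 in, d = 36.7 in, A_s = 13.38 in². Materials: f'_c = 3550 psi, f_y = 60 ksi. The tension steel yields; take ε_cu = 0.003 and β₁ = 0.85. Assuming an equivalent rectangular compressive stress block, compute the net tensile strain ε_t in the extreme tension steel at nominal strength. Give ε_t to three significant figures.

ε_t ≈ 0.00361

a = A_s f_y/(0.85 f'_c b) = 14.151 in.
β₁ = 0.85, so c = a/β₁ = 14.151/0.85 = 16.648 in.
From the linear strain diagram with ε_cu = 0.003: ε_t = 0.003 (d − c)/c = 0.003 × (36.7 − 16.648)/16.648 = 0.00361.
ε_t < 0.004 — the section is over-reinforced for flexure under ACI limits.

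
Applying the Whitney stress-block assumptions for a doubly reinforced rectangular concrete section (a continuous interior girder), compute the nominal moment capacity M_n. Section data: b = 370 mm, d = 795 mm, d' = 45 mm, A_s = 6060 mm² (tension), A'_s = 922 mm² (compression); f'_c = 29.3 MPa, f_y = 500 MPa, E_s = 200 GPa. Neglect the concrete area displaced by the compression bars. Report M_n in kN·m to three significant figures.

M_n ≈ 2030 kN·m

Assume both tension and compression steel yield.
Net tension couple steel: A_s − A'_s = 5138 mm².
a = (A_s − A'_s) f_y / (0.85 f'_c b) = 2569000/(0.85 × 29.3 × 370) = 278.79 mm.
c = a/β₁ = 278.79/0.841 = 331.50 mm; ε'_s = 0.003(c − d')/c = 0.0026 ≥ f_y/E_s = 0.0025, so compression steel does yield.
M_n = (A_s − A'_s) f_y (d − a/2) + A'_s f_y (d − d') = [2569000 × (795 − 139.395) + 461000 × (795 − 45)] × 10⁻⁶ = 1684.25 + 345.75 = 2030.00 kN·m.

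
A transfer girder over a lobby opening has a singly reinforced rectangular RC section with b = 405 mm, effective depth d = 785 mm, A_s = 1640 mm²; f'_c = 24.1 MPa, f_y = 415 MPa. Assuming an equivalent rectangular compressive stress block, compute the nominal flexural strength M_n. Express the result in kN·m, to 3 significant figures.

M_n ≈ 506 kN·m

T = A_s f_y = 1640 × 415 = 680600 N = 680.6 kN.
From C = T: a = T/(0.85 f'_c b) = 680600/(0.85 × 24.1 × 405) = 82.04 mm.
M_n = T(d − a/2) = 680.6 kN × (785 − 41.02) mm = 506.35 kN·m.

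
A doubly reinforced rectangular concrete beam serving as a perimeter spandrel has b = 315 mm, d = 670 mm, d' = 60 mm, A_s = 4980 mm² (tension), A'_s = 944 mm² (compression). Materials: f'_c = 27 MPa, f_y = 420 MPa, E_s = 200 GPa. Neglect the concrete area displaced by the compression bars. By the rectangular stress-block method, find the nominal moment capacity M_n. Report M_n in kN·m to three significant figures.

Assume both tension and compression steel yield.
Net tension couple steel: A_s − A'_s = 4036 mm².
a = (A_s − A'_s) f_y / (0.85 f'_c b) = 1695120/(0.85 × 27 × 315) = 234.48 mm.
c = a/β₁ = 234.48/0.85 = 275.86 mm; ε'_s = 0.003(c − d')/c = 0.0023 ≥ f_y/E_s = 0.0021, so compression steel does yield.
M_n = (A_s − A'_s) f_y (d − a/2) + A'_s f_y (d − d') = [1695120 × (670 − 117.24) + 396480 × (670 − 60)] × 10⁻⁶ = 936.99 + 241.85 = 1178.84 kN·m.

M_n ≈ 1180 kN·m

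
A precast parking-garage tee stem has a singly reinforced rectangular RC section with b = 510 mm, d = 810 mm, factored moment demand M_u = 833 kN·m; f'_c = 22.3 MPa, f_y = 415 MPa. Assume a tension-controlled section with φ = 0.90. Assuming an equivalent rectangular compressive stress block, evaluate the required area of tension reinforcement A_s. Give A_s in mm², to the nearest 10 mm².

M_n = M_u/φ = 833/0.90 = 925.556 kN·m.
With M_n = 0.85 f'_c a b (d − a/2), solve the quadratic for a:
a = d − √(d² − 2M_n/(0.85 f'_c b)) = 810 − √(810² − 2 × 925.556×10⁶/(0.85 × 22.3 × 510)) = 128.37 mm.
A_s = 0.85 f'_c a b / f_y = 0.85 × 22.3 × 128.37 × 510 / 415 = 2990.3 mm².

A_s ≈ 2990 mm²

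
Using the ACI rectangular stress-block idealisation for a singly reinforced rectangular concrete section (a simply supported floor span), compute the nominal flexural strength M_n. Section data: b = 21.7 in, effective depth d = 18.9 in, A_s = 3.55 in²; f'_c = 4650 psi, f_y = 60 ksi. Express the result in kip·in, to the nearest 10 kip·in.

T = A_s f_y = 3.55 × 60 = 213 kips.
a = T/(0.85 f'_c b) = 213/(0.85 × 4.65 × 21.7) = 2.483 in.
M_n = T(d − a/2) = 213 × (18.9 − 1.2415) = 3761.3 kip·in.

M_n ≈ 3760 kip·in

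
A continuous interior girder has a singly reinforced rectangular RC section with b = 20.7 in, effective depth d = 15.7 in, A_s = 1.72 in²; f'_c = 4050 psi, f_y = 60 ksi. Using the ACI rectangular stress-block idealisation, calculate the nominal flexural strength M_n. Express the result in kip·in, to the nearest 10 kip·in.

T = A_s f_y = 1.72 × 60 = 103.2 kips.
a = T/(0.85 f'_c b) = 103.2/(0.85 × 4.05 × 20.7) = 1.448 in.
M_n = T(d − a/2) = 103.2 × (15.7 − 0.724) = 1545.5 kip·in.

M_n ≈ 1550 kip·in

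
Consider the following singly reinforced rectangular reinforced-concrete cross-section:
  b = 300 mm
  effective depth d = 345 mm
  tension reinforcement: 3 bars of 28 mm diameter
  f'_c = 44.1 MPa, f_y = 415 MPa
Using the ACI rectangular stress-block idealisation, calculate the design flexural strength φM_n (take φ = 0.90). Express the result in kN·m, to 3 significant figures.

φM_n ≈ 215 kN·m

A_s = 3 × 616 = 1848 mm².
T = A_s f_y = 1848 × 415 = 766920 N = 766.92 kN.
From C = T: a = T/(0.85 f'_c b) = 766920/(0.85 × 44.1 × 300) = 68.20 mm.
M_n = T(d − a/2) = 766.92 kN × (345 − 34.1) mm = 238.44 kN·m.
φM_n = 0.90 × 238.44 = 214.60 kN·m.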